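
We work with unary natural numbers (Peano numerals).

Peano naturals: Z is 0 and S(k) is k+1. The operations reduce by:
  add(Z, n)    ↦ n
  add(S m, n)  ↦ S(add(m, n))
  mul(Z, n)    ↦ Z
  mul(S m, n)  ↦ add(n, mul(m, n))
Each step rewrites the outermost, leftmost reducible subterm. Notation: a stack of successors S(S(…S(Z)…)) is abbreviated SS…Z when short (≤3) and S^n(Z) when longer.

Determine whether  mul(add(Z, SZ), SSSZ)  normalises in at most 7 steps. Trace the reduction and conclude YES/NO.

Answer: YES — reaches normal form SSSZ in 7 ≤ 7 steps

Derivation:
  start: mul(add(Z, SZ), SSSZ)
  [1] mul(SZ, SSSZ)
  [2] add(SSSZ, mul(Z, SSSZ))
  [3] S(add(SSZ, mul(Z, SSSZ)))
  [4] S(S(add(SZ, mul(Z, SSSZ))))
  [5] S(S(S(add(Z, mul(Z, SSSZ)))))
  [6] S(S(S(mul(Z, SSSZ))))
  [7] SSSZ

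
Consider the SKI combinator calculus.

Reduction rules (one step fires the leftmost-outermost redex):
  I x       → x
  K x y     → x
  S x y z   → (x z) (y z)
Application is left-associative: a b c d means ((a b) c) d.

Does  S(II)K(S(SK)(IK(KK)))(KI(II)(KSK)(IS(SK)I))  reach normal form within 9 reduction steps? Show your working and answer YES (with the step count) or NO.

Answer: YES — reaches normal form K in 9 ≤ 9 steps

Working:
  start: S(II)K(S(SK)(IK(KK)))(KI(II)(KSK)(IS(SK)I))
  →1  II(S(SK)(IK(KK)))(K(S(SK)(IK(KK))))(KI(II)(KSK)(IS(SK)I))
  →2  I(S(SK)(IK(KK)))(K(S(SK)(IK(KK))))(KI(II)(KSK)(IS(SK)I))
  →3  S(SK)(IK(KK))(K(S(SK)(IK(KK))))(KI(II)(KSK)(IS(SK)I))
  →4  SK(K(S(SK)(IK(KK))))(IK(KK)(K(S(SK)(IK(KK)))))(KI(II)(KSK)(IS(SK)I))
  →5  K(IK(KK)(K(S(SK)(IK(KK)))))(K(S(SK)(IK(KK)))(IK(KK)(K(S(SK)(IK(KK))))))(KI(II)(KSK)(IS(SK)I))
  →6  IK(KK)(K(S(SK)(IK(KK))))(KI(II)(KSK)(IS(SK)I))
  →7  K(KK)(K(S(SK)(IK(KK))))(KI(II)(KSK)(IS(SK)I))
  →8  KK(KI(II)(KSK)(IS(SK)I))
  →9  K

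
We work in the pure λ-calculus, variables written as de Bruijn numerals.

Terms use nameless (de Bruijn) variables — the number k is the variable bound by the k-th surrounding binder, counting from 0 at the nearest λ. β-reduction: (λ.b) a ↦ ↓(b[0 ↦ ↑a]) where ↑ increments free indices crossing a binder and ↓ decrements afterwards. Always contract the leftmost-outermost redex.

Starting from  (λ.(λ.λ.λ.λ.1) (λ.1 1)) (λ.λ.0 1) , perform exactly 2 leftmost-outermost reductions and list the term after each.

Answer: after 2 steps: λ.λ.λ.1

Derivation:
  start: (λ.(λ.λ.λ.λ.1) (λ.1 1)) (λ.λ.0 1)
  step 1: (λ.λ.λ.λ.1) (λ.(λ.λ.0 1) (λ.λ.0 1))
  step 2: λ.λ.λ.1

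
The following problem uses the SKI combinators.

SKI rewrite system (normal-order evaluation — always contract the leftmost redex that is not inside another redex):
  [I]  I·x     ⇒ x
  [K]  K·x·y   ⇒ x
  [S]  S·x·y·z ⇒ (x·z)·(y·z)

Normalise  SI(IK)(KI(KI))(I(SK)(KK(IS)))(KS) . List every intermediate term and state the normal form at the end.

Answer: normal form = KS  (in 8 steps)

Reduction:
  start: SI(IK)(KI(KI))(I(SK)(KK(IS)))(KS)
  →1  I(KI(KI))(IK(KI(KI)))(I(SK)(KK(IS)))(KS)
  →2  KI(KI)(IK(KI(KI)))(I(SK)(KK(IS)))(KS)
  →3  I(IK(KI(KI)))(I(SK)(KK(IS)))(KS)
  →4  IK(KI(KI))(I(SK)(KK(IS)))(KS)
  →5  K(KI(KI))(I(SK)(KK(IS)))(KS)
  →6  KI(KI)(KS)
  →7  I(KS)
  →8  KS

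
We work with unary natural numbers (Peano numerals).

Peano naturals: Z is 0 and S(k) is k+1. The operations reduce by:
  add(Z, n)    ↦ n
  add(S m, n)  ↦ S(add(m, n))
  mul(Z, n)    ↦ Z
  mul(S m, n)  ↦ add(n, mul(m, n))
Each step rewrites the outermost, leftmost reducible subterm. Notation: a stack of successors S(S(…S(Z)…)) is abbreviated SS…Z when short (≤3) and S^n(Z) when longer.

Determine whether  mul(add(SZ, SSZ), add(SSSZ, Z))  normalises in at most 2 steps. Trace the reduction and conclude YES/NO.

  start: mul(add(SZ, SSZ), add(SSSZ, Z))
  →1  mul(S(add(Z, SSZ)), add(SSSZ, Z))
  →2  add(add(SSSZ, Z), mul(add(Z, SSZ), add(SSSZ, Z)))

Answer: NO — after 2 steps the term is add(add(SSSZ, Z), mul(add(Z, SSZ), add(SSSZ, Z))), not yet normal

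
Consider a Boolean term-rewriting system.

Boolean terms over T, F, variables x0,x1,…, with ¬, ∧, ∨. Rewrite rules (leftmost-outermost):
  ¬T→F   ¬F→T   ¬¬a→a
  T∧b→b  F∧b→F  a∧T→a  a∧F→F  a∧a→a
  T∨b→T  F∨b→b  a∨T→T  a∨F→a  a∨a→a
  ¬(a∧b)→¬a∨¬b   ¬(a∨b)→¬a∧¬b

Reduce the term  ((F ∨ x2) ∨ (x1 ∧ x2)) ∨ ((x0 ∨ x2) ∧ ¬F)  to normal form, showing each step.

  start: ((F ∨ x2) ∨ (x1 ∧ x2)) ∨ ((x0 ∨ x2) ∧ ¬F)
  →1  (x2 ∨ (x1 ∧ x2)) ∨ ((x0 ∨ x2) ∧ ¬F)
  →2  (x2 ∨ (x1 ∧ x2)) ∨ ((x0 ∨ x2) ∧ T)
  →3  (x2 ∨ (x1 ∧ x2)) ∨ (x0 ∨ x2)

Answer: normal form = (x2 ∨ (x1 ∧ x2)) ∨ (x0 ∨ x2)  (in 3 steps)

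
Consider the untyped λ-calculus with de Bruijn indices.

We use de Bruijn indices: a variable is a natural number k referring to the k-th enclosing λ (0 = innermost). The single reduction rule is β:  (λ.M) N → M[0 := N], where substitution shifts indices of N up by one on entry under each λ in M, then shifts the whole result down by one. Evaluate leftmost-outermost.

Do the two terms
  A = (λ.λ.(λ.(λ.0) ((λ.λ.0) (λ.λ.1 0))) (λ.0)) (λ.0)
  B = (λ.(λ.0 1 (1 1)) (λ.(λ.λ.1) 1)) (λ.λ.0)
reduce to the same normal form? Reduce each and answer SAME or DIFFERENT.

Term A:
  start: (λ.λ.(λ.(λ.0) ((λ.λ.0) (λ.λ.1 0))) (λ.0)) (λ.0)
  step 1: λ.(λ.(λ.0) ((λ.λ.0) (λ.λ.1 0))) (λ.0)
  step 2: λ.(λ.0) ((λ.λ.0) (λ.λ.1 0))
  step 3: λ.(λ.λ.0) (λ.λ.1 0)
  step 4: λ.λ.0

Term B:
  start: (λ.(λ.0 1 (1 1)) (λ.(λ.λ.1) 1)) (λ.λ.0)
  step 1: (λ.0 (λ.λ.0) ((λ.λ.0) (λ.λ.0))) (λ.(λ.λ.1) (λ.λ.0))
  step 2: (λ.(λ.λ.1) (λ.λ.0)) (λ.λ.0) ((λ.λ.0) (λ.λ.0))
  step 3: (λ.λ.1) (λ.λ.0) ((λ.λ.0) (λ.λ.0))
  step 4: (λ.λ.λ.0) ((λ.λ.0) (λ.λ.0))
  step 5: λ.λ.0

Answer: SAME — A ⇓ λ.λ.0, B ⇓ λ.λ.0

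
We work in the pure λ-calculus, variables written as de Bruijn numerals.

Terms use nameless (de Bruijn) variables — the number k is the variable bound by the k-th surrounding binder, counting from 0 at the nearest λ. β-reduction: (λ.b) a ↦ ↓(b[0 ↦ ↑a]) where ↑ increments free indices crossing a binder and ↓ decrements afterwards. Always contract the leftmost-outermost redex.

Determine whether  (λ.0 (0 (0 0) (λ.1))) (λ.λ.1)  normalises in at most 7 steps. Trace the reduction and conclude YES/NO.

Answer: YES — reaches normal form λ.λ.λ.λ.1 in 5 ≤ 7 steps

Working:
  start: (λ.0 (0 (0 0) (λ.1))) (λ.λ.1)
  step 1: (λ.λ.1) ((λ.λ.1) ((λ.λ.1) (λ.λ.1)) (λ.λ.λ.1))
  step 2: λ.(λ.λ.1) ((λ.λ.1) (λ.λ.1)) (λ.λ.λ.1)
  step 3: λ.(λ.(λ.λ.1) (λ.λ.1)) (λ.λ.λ.1)
  step 4: λ.(λ.λ.1) (λ.λ.1)
  step 5: λ.λ.λ.λ.1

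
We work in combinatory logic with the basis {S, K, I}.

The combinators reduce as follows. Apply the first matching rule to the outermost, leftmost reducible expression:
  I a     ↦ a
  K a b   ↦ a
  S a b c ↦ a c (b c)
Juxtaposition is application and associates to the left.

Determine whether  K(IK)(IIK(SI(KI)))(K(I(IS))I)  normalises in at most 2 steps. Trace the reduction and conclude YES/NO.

Answer: NO — after 2 steps the term is K(K(I(IS))I), not yet normal

Derivation:
  start: K(IK)(IIK(SI(KI)))(K(I(IS))I)
  →1  IK(K(I(IS))I)
  →2  K(K(I(IS))I)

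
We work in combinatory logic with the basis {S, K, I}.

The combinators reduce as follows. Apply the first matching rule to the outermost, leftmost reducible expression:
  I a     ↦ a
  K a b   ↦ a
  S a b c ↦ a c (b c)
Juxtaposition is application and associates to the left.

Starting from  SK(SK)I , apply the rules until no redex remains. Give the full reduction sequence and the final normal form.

Answer: normal form = I  (in 2 steps)

Working:
  start: SK(SK)I
  [1] KI(SKI)
  [2] I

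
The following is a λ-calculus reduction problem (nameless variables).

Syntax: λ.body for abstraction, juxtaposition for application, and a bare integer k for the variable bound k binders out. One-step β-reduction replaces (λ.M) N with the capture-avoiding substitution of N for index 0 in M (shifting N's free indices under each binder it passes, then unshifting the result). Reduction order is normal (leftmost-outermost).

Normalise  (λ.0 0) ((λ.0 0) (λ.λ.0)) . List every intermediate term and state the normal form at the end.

Answer: normal form = λ.0  (in 6 steps)

Derivation:
  start: (λ.0 0) ((λ.0 0) (λ.λ.0))
  [1] (λ.0 0) (λ.λ.0) ((λ.0 0) (λ.λ.0))
  [2] (λ.λ.0) (λ.λ.0) ((λ.0 0) (λ.λ.0))
  [3] (λ.0) ((λ.0 0) (λ.λ.0))
  [4] (λ.0 0) (λ.λ.0)
  [5] (λ.λ.0) (λ.λ.0)
  [6] λ.0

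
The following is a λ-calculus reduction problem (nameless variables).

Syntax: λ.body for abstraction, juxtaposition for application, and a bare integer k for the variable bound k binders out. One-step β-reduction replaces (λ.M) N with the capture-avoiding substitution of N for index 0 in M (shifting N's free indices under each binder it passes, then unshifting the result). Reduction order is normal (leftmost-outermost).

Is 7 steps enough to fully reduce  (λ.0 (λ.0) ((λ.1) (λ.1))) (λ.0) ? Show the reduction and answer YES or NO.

Answer: YES — reaches normal form λ.0 in 4 ≤ 7 steps

Working:
  start: (λ.0 (λ.0) ((λ.1) (λ.1))) (λ.0)
  →1  (λ.0) (λ.0) ((λ.λ.0) (λ.λ.0))
  →2  (λ.0) ((λ.λ.0) (λ.λ.0))
  →3  (λ.λ.0) (λ.λ.0)
  →4  λ.0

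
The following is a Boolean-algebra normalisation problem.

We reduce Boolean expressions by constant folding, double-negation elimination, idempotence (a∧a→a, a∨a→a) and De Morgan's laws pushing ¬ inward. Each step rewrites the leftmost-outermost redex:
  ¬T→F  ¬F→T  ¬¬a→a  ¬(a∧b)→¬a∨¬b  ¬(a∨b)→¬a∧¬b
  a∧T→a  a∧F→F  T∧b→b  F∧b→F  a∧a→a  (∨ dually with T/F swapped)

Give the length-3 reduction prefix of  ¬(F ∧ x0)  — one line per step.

Answer: after 3 steps: T

Derivation:
  start: ¬(F ∧ x0)
  [1] ¬F ∨ ¬x0
  [2] T ∨ ¬x0
  [3] T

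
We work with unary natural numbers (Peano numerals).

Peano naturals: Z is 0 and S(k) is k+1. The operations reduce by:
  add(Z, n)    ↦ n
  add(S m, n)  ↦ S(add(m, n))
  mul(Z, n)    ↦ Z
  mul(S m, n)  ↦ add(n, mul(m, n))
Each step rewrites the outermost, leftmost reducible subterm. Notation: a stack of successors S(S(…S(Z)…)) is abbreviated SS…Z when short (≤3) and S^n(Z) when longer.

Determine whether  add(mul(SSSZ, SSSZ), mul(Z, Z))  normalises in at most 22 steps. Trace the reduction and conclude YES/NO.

  start: add(mul(SSSZ, SSSZ), mul(Z, Z))
  step 1: add(add(SSSZ, mul(SSZ, SSSZ)), mul(Z, Z))
  step 2: add(S(add(SSZ, mul(SSZ, SSSZ))), mul(Z, Z))
  step 3: S(add(add(SSZ, mul(SSZ, SSSZ)), mul(Z, Z)))
  step 4: S(add(S(add(SZ, mul(SSZ, SSSZ))), mul(Z, Z)))
  step 5: S(S(add(add(SZ, mul(SSZ, SSSZ)), mul(Z, Z))))
  step 6: S(S(add(S(add(Z, mul(SSZ, SSSZ))), mul(Z, Z))))
  step 7: S(S(S(add(add(Z, mul(SSZ, SSSZ)), mul(Z, Z)))))
  step 8: S(S(S(add(mul(SSZ, SSSZ), mul(Z, Z)))))
  step 9: S(S(S(add(add(SSSZ, mul(SZ, SSSZ)), mul(Z, Z)))))
  step 10: S(S(S(add(S(add(SSZ, mul(SZ, SSSZ))), mul(Z, Z)))))
  step 11: S(S(S(S(add(add(SSZ, mul(SZ, SSSZ)), mul(Z, Z))))))
  step 12: S(S(S(S(add(S(add(SZ, mul(SZ, SSSZ))), mul(Z, Z))))))
  step 13: S(S(S(S(S(add(add(SZ, mul(SZ, SSSZ)), mul(Z, Z)))))))
  step 14: S(S(S(S(S(add(S(add(Z, mul(SZ, SSSZ))), mul(Z, Z)))))))
  step 15: S(S(S(S(S(S(add(add(Z, mul(SZ, SSSZ)), mul(Z, Z))))))))
  step 16: S(S(S(S(S(S(add(mul(SZ, SSSZ), mul(Z, Z))))))))
  step 17: S(S(S(S(S(S(add(add(SSSZ, mul(Z, SSSZ)), mul(Z, Z))))))))
  step 18: S(S(S(S(S(S(add(S(add(SSZ, mul(Z, SSSZ))), mul(Z, Z))))))))
  step 19: S(S(S(S(S(S(S(add(add(SSZ, mul(Z, SSSZ)), mul(Z, Z)))))))))
  step 20: S(S(S(S(S(S(S(add(S(add(SZ, mul(Z, SSSZ))), mul(Z, Z)))))))))
  step 21: S(S(S(S(S(S(S(S(add(add(SZ, mul(Z, SSSZ)), mul(Z, Z))))))))))
  step 22: S(S(S(S(S(S(S(S(add(S(add(Z, mul(Z, SSSZ))), mul(Z, Z))))))))))

Answer: NO — after 22 steps the term is S(S(S(S(S(S(S(S(add(S(add(Z, mul(Z, SSSZ))), mul(Z, Z)))))))))), not yet normal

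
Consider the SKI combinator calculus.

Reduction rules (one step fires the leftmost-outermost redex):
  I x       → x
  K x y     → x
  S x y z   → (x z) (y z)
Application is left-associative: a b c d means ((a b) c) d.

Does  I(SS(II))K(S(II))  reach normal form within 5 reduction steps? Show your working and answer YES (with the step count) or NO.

Answer: YES — reaches normal form SI in 5 ≤ 5 steps

Derivation:
  start: I(SS(II))K(S(II))
  [1] SS(II)K(S(II))
  [2] SK(IIK)(S(II))
  [3] K(S(II))(IIK(S(II)))
  [4] S(II)
  [5] SI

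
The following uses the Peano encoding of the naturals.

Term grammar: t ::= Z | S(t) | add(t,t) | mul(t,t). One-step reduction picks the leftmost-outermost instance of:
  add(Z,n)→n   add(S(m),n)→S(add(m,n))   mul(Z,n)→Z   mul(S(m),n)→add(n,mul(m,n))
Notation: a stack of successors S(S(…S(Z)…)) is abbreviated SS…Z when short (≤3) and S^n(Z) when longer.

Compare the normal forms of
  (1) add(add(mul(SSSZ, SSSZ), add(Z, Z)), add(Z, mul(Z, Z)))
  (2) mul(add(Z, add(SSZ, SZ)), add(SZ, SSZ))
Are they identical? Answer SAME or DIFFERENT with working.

Term A:
  start: add(add(mul(SSSZ, SSSZ), add(Z, Z)), add(Z, mul(Z, Z)))
  →1  add(add(add(SSSZ, mul(SSZ, SSSZ)), add(Z, Z)), add(Z, mul(Z, Z)))
  →2  add(add(S(add(SSZ, mul(SSZ, SSSZ))), add(Z, Z)), add(Z, mul(Z, Z)))
  →3  add(S(add(add(SSZ, mul(SSZ, SSSZ)), add(Z, Z))), add(Z, mul(Z, Z)))
  →4  S(add(add(add(SSZ, mul(SSZ, SSSZ)), add(Z, Z)), add(Z, mul(Z, Z))))
  →5  S(add(add(S(add(SZ, mul(SSZ, SSSZ))), add(Z, Z)), add(Z, mul(Z, Z))))
  →6  S(add(S(add(add(SZ, mul(SSZ, SSSZ)), add(Z, Z))), add(Z, mul(Z, Z))))
  →7  S(S(add(add(add(SZ, mul(SSZ, SSSZ)), add(Z, Z)), add(Z, mul(Z, Z)))))
  →8  S(S(add(add(S(add(Z, mul(SSZ, SSSZ))), add(Z, Z)), add(Z, mul(Z, Z)))))
  →9  S(S(add(S(add(add(Z, mul(SSZ, SSSZ)), add(Z, Z))), add(Z, mul(Z, Z)))))
  →10  S(S(S(add(add(add(Z, mul(SSZ, SSSZ)), add(Z, Z)), add(Z, mul(Z, Z))))))
  →11  S(S(S(add(add(mul(SSZ, SSSZ), add(Z, Z)), add(Z, mul(Z, Z))))))
  →12  S(S(S(add(add(add(SSSZ, mul(SZ, SSSZ)), add(Z, Z)), add(Z, mul(Z, Z))))))
  →13  S(S(S(add(add(S(add(SSZ, mul(SZ, SSSZ))), add(Z, Z)), add(Z, mul(Z, Z))))))
  →14  S(S(S(add(S(add(add(SSZ, mul(SZ, SSSZ)), add(Z, Z))), add(Z, mul(Z, Z))))))
  →15  S(S(S(S(add(add(add(SSZ, mul(SZ, SSSZ)), add(Z, Z)), add(Z, mul(Z, Z)))))))
  →16  S(S(S(S(add(add(S(add(SZ, mul(SZ, SSSZ))), add(Z, Z)), add(Z, mul(Z, Z)))))))
  →17  S(S(S(S(add(S(add(add(SZ, mul(SZ, SSSZ)), add(Z, Z))), add(Z, mul(Z, Z)))))))
  →18  S(S(S(S(S(add(add(add(SZ, mul(SZ, SSSZ)), add(Z, Z)), add(Z, mul(Z, Z))))))))
  →19  S(S(S(S(S(add(add(S(add(Z, mul(SZ, SSSZ))), add(Z, Z)), add(Z, mul(Z, Z))))))))
  →20  S(S(S(S(S(add(S(add(add(Z, mul(SZ, SSSZ)), add(Z, Z))), add(Z, mul(Z, Z))))))))
  →21  S(S(S(S(S(S(add(add(add(Z, mul(SZ, SSSZ)), add(Z, Z)), add(Z, mul(Z, Z)))))))))
  →22  S(S(S(S(S(S(add(add(mul(SZ, SSSZ), add(Z, Z)), add(Z, mul(Z, Z)))))))))
  →23  S(S(S(S(S(S(add(add(add(SSSZ, mul(Z, SSSZ)), add(Z, Z)), add(Z, mul(Z, Z)))))))))
  →24  S(S(S(S(S(S(add(add(S(add(SSZ, mul(Z, SSSZ))), add(Z, Z)), add(Z, mul(Z, Z)))))))))
  →25  S(S(S(S(S(S(add(S(add(add(SSZ, mul(Z, SSSZ)), add(Z, Z))), add(Z, mul(Z, Z)))))))))
  →26  S(S(S(S(S(S(S(add(add(add(SSZ, mul(Z, SSSZ)), add(Z, Z)), add(Z, mul(Z, Z))))))))))
  →27  S(S(S(S(S(S(S(add(add(S(add(SZ, mul(Z, SSSZ))), add(Z, Z)), add(Z, mul(Z, Z))))))))))
  →28  S(S(S(S(S(S(S(add(S(add(add(SZ, mul(Z, SSSZ)), add(Z, Z))), add(Z, mul(Z, Z))))))))))
  →29  S(S(S(S(S(S(S(S(add(add(add(SZ, mul(Z, SSSZ)), add(Z, Z)), add(Z, mul(Z, Z)))))))))))
  →30  S(S(S(S(S(S(S(S(add(add(S(add(Z, mul(Z, SSSZ))), add(Z, Z)), add(Z, mul(Z, Z)))))))))))
  →31  S(S(S(S(S(S(S(S(add(S(add(add(Z, mul(Z, SSSZ)), add(Z, Z))), add(Z, mul(Z, Z)))))))))))
  →32  S(S(S(S(S(S(S(S(S(add(add(add(Z, mul(Z, SSSZ)), add(Z, Z)), add(Z, mul(Z, Z))))))))))))
  →33  S(S(S(S(S(S(S(S(S(add(add(mul(Z, SSSZ), add(Z, Z)), add(Z, mul(Z, Z))))))))))))
  →34  S(S(S(S(S(S(S(S(S(add(add(Z, add(Z, Z)), add(Z, mul(Z, Z))))))))))))
  →35  S(S(S(S(S(S(S(S(S(add(add(Z, Z), add(Z, mul(Z, Z))))))))))))
  →36  S(S(S(S(S(S(S(S(S(add(Z, add(Z, mul(Z, Z))))))))))))
  →37  S(S(S(S(S(S(S(S(S(add(Z, mul(Z, Z)))))))))))
  →38  S(S(S(S(S(S(S(S(S(mul(Z, Z))))))))))
  →39  S^9(Z)

Term B:
  start: mul(add(Z, add(SSZ, SZ)), add(SZ, SSZ))
  →1  mul(add(SSZ, SZ), add(SZ, SSZ))
  →2  mul(S(add(SZ, SZ)), add(SZ, SSZ))
  →3  add(add(SZ, SSZ), mul(add(SZ, SZ), add(SZ, SSZ)))
  →4  add(S(add(Z, SSZ)), mul(add(SZ, SZ), add(SZ, SSZ)))
  →5  S(add(add(Z, SSZ), mul(add(SZ, SZ), add(SZ, SSZ))))
  →6  S(add(SSZ, mul(add(SZ, SZ), add(SZ, SSZ))))
  →7  S(S(add(SZ, mul(add(SZ, SZ), add(SZ, SSZ)))))
  →8  S(S(S(add(Z, mul(add(SZ, SZ), add(SZ, SSZ))))))
  →9  S(S(S(mul(add(SZ, SZ), add(SZ, SSZ)))))
  →10  S(S(S(mul(S(add(Z, SZ)), add(SZ, SSZ)))))
  →11  S(S(S(add(add(SZ, SSZ), mul(add(Z, SZ), add(SZ, SSZ))))))
  →12  S(S(S(add(S(add(Z, SSZ)), mul(add(Z, SZ), add(SZ, SSZ))))))
  →13  S(S(S(S(add(add(Z, SSZ), mul(add(Z, SZ), add(SZ, SSZ)))))))
  →14  S(S(S(S(add(SSZ, mul(add(Z, SZ), add(SZ, SSZ)))))))
  →15  S(S(S(S(S(add(SZ, mul(add(Z, SZ), add(SZ, SSZ))))))))
  →16  S(S(S(S(S(S(add(Z, mul(add(Z, SZ), add(SZ, SSZ)))))))))
  →17  S(S(S(S(S(S(mul(add(Z, SZ), add(SZ, SSZ))))))))
  →18  S(S(S(S(S(S(mul(SZ, add(SZ, SSZ))))))))
  →19  S(S(S(S(S(S(add(add(SZ, SSZ), mul(Z, add(SZ, SSZ)))))))))
  →20  S(S(S(S(S(S(add(S(add(Z, SSZ)), mul(Z, add(SZ, SSZ)))))))))
  →21  S(S(S(S(S(S(S(add(add(Z, SSZ), mul(Z, add(SZ, SSZ))))))))))
  →22  S(S(S(S(S(S(S(add(SSZ, mul(Z, add(SZ, SSZ))))))))))
  →23  S(S(S(S(S(S(S(S(add(SZ, mul(Z, add(SZ, SSZ)))))))))))
  →24  S(S(S(S(S(S(S(S(S(add(Z, mul(Z, add(SZ, SSZ))))))))))))
  →25  S(S(S(S(S(S(S(S(S(mul(Z, add(SZ, SSZ)))))))))))
  →26  S^9(Z)

Answer: SAME — A ⇓ S^9(Z), B ⇓ S^9(Z)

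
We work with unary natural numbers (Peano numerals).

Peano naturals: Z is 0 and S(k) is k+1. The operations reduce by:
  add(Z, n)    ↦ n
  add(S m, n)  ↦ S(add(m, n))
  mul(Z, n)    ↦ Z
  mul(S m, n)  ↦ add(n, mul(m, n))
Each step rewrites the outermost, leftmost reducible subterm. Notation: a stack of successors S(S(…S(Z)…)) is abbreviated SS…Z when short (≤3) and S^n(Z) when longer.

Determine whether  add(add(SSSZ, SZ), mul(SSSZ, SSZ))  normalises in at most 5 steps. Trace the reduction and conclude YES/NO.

  start: add(add(SSSZ, SZ), mul(SSSZ, SSZ))
  step 1: add(S(add(SSZ, SZ)), mul(SSSZ, SSZ))
  step 2: S(add(add(SSZ, SZ), mul(SSSZ, SSZ)))
  step 3: S(add(S(add(SZ, SZ)), mul(SSSZ, SSZ)))
  step 4: S(S(add(add(SZ, SZ), mul(SSSZ, SSZ))))
  step 5: S(S(add(S(add(Z, SZ)), mul(SSSZ, SSZ))))

Answer: NO — after 5 steps the term is S(S(add(S(add(Z, SZ)), mul(SSSZ, SSZ)))), not yet normal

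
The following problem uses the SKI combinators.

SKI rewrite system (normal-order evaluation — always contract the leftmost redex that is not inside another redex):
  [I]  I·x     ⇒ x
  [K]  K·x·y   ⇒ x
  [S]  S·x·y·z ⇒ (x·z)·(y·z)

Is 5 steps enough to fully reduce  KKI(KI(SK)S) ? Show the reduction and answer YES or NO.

Answer: YES — reaches normal form KS in 3 ≤ 5 steps

Working:
  start: KKI(KI(SK)S)
  →1  K(KI(SK)S)
  →2  K(IS)
  →3  KS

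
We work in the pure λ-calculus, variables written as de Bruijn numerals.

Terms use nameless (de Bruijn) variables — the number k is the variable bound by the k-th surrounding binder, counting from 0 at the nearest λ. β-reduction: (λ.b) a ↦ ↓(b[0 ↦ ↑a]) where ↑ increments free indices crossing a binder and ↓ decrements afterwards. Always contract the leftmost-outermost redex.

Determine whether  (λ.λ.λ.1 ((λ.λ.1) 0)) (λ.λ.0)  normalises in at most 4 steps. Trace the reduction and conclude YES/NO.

  start: (λ.λ.λ.1 ((λ.λ.1) 0)) (λ.λ.0)
  [1] λ.λ.1 ((λ.λ.1) 0)
  [2] λ.λ.1 (λ.1)

Answer: YES — reaches normal form λ.λ.1 (λ.1) in 2 ≤ 4 steps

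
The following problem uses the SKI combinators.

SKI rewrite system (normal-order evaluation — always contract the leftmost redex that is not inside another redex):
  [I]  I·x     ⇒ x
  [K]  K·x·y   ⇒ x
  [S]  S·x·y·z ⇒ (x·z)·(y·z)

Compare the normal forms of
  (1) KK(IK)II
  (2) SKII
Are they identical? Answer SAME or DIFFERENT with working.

Term A:
  start: KK(IK)II
  [1] KII
  [2] I

Term B:
  start: SKII
  [1] KI(II)
  [2] I

Answer: SAME — A ⇓ I, B ⇓ I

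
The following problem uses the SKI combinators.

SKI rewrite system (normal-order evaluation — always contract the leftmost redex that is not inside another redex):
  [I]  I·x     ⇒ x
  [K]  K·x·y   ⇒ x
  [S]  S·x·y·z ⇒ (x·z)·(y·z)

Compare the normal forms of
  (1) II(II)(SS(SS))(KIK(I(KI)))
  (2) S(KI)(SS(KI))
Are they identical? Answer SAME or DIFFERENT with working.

Answer: SAME — A ⇓ S(KI)(SS(KI)), B ⇓ S(KI)(SS(KI))

Reduction:
Term A:
  start: II(II)(SS(SS))(KIK(I(KI)))
  →1  I(II)(SS(SS))(KIK(I(KI)))
  →2  II(SS(SS))(KIK(I(KI)))
  →3  I(SS(SS))(KIK(I(KI)))
  →4  SS(SS)(KIK(I(KI)))
  →5  S(KIK(I(KI)))(SS(KIK(I(KI))))
  →6  S(I(I(KI)))(SS(KIK(I(KI))))
  →7  S(I(KI))(SS(KIK(I(KI))))
  →8  S(KI)(SS(KIK(I(KI))))
  →9  S(KI)(SS(I(I(KI))))
  →10  S(KI)(SS(I(KI)))
  →11  S(KI)(SS(KI))

Term B:
  start: S(KI)(SS(KI))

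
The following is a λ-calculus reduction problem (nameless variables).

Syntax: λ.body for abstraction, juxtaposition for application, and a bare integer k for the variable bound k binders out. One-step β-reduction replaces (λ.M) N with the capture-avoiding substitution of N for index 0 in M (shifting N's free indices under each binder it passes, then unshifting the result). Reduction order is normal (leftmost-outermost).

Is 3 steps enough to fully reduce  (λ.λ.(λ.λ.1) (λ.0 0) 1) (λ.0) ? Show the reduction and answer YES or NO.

Answer: YES — reaches normal form λ.λ.0 0 in 3 ≤ 3 steps

Derivation:
  start: (λ.λ.(λ.λ.1) (λ.0 0) 1) (λ.0)
  →1  λ.(λ.λ.1) (λ.0 0) (λ.0)
  →2  λ.(λ.λ.0 0) (λ.0)
  →3  λ.λ.0 0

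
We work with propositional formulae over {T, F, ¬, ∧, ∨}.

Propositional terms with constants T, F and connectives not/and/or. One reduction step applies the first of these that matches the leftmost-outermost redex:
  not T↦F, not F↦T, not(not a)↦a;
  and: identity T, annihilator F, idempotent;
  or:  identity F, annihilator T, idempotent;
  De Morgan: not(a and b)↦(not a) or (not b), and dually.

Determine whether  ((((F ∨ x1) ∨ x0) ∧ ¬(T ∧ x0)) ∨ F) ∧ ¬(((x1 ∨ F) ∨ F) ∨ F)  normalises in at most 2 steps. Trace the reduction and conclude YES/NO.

  start: ((((F ∨ x1) ∨ x0) ∧ ¬(T ∧ x0)) ∨ F) ∧ ¬(((x1 ∨ F) ∨ F) ∨ F)
  [1] (((F ∨ x1) ∨ x0) ∧ ¬(T ∧ x0)) ∧ ¬(((x1 ∨ F) ∨ F) ∨ F)
  [2] ((x1 ∨ x0) ∧ ¬(T ∧ x0)) ∧ ¬(((x1 ∨ F) ∨ F) ∨ F)

Answer: NO — after 2 steps the term is ((x1 ∨ x0) ∧ ¬(T ∧ x0)) ∧ ¬(((x1 ∨ F) ∨ F) ∨ F), not yet normal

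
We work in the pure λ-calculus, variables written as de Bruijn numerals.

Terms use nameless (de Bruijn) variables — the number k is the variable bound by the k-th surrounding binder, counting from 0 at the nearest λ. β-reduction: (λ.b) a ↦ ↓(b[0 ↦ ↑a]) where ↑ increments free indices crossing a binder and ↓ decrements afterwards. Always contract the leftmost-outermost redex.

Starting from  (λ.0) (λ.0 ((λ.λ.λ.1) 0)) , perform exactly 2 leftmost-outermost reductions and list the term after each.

  start: (λ.0) (λ.0 ((λ.λ.λ.1) 0))
  →1  λ.0 ((λ.λ.λ.1) 0)
  →2  λ.0 (λ.λ.1)

Answer: after 2 steps: λ.0 (λ.λ.1)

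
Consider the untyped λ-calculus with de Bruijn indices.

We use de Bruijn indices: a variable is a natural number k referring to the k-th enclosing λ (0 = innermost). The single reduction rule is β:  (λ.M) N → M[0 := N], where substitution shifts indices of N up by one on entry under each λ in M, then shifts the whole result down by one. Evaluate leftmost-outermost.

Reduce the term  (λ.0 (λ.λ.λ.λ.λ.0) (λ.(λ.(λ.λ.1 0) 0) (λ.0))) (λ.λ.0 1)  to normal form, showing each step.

Answer: normal form = λ.0  (in 7 steps)

Working:
  start: (λ.0 (λ.λ.λ.λ.λ.0) (λ.(λ.(λ.λ.1 0) 0) (λ.0))) (λ.λ.0 1)
  step 1: (λ.λ.0 1) (λ.λ.λ.λ.λ.0) (λ.(λ.(λ.λ.1 0) 0) (λ.0))
  step 2: (λ.0 (λ.λ.λ.λ.λ.0)) (λ.(λ.(λ.λ.1 0) 0) (λ.0))
  step 3: (λ.(λ.(λ.λ.1 0) 0) (λ.0)) (λ.λ.λ.λ.λ.0)
  step 4: (λ.(λ.λ.1 0) 0) (λ.0)
  step 5: (λ.λ.1 0) (λ.0)
  step 6: λ.(λ.0) 0
  step 7: λ.0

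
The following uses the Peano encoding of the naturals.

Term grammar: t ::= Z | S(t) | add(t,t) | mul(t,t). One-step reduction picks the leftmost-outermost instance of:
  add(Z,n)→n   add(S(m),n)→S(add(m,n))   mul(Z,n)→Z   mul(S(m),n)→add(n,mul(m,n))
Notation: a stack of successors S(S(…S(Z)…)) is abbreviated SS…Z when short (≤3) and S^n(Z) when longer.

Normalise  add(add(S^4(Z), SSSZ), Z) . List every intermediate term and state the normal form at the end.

  start: add(add(S^4(Z), SSSZ), Z)
  step 1: add(S(add(SSSZ, SSSZ)), Z)
  step 2: S(add(add(SSSZ, SSSZ), Z))
  step 3: S(add(S(add(SSZ, SSSZ)), Z))
  step 4: S(S(add(add(SSZ, SSSZ), Z)))
  step 5: S(S(add(S(add(SZ, SSSZ)), Z)))
  step 6: S(S(S(add(add(SZ, SSSZ), Z))))
  step 7: S(S(S(add(S(add(Z, SSSZ)), Z))))
  step 8: S(S(S(S(add(add(Z, SSSZ), Z)))))
  step 9: S(S(S(S(add(SSSZ, Z)))))
  step 10: S(S(S(S(S(add(SSZ, Z))))))
  step 11: S(S(S(S(S(S(add(SZ, Z)))))))
  step 12: S(S(S(S(S(S(S(add(Z, Z))))))))
  step 13: S^7(Z)

Answer: normal form = S^7(Z)  (in 13 steps)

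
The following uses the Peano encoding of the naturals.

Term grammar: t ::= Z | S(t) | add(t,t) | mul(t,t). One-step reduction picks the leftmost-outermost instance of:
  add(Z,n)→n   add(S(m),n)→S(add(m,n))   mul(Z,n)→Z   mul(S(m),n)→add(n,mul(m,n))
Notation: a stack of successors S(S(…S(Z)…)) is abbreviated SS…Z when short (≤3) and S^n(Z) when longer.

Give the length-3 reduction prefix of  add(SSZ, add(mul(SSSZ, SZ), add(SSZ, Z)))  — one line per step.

  start: add(SSZ, add(mul(SSSZ, SZ), add(SSZ, Z)))
  [1] S(add(SZ, add(mul(SSSZ, SZ), add(SSZ, Z))))
  [2] S(S(add(Z, add(mul(SSSZ, SZ), add(SSZ, Z)))))
  [3] S(S(add(mul(SSSZ, SZ), add(SSZ, Z))))

Answer: after 3 steps: S(S(add(mul(SSSZ, SZ), add(SSZ, Z))))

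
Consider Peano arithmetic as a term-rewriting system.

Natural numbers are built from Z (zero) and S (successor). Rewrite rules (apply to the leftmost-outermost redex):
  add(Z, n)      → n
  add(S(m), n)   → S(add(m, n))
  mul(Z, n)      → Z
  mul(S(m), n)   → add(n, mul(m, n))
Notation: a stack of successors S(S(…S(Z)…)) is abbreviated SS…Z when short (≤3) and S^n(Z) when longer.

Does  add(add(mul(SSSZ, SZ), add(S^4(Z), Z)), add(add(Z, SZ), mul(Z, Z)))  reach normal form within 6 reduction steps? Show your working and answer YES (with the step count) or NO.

  start: add(add(mul(SSSZ, SZ), add(S^4(Z), Z)), add(add(Z, SZ), mul(Z, Z)))
  →1  add(add(add(SZ, mul(SSZ, SZ)), add(S^4(Z), Z)), add(add(Z, SZ), mul(Z, Z)))
  →2  add(add(S(add(Z, mul(SSZ, SZ))), add(S^4(Z), Z)), add(add(Z, SZ), mul(Z, Z)))
  →3  add(S(add(add(Z, mul(SSZ, SZ)), add(S^4(Z), Z))), add(add(Z, SZ), mul(Z, Z)))
  →4  S(add(add(add(Z, mul(SSZ, SZ)), add(S^4(Z), Z)), add(add(Z, SZ), mul(Z, Z))))
  →5  S(add(add(mul(SSZ, SZ), add(S^4(Z), Z)), add(add(Z, SZ), mul(Z, Z))))
  →6  S(add(add(add(SZ, mul(SZ, SZ)), add(S^4(Z), Z)), add(add(Z, SZ), mul(Z, Z))))

Answer: NO — after 6 steps the term is S(add(add(add(SZ, mul(SZ, SZ)), add(S^4(Z), Z)), add(add(Z, SZ), mul(Z, Z)))), not yet normal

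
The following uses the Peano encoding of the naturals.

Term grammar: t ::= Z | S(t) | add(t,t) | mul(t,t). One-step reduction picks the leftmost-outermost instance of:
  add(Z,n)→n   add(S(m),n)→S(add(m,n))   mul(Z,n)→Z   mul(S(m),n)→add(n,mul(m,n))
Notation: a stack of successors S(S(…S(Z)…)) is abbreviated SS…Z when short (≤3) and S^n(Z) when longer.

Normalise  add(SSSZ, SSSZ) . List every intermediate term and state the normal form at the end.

Answer: normal form = S^6(Z)  (in 4 steps)

Working:
  start: add(SSSZ, SSSZ)
  step 1: S(add(SSZ, SSSZ))
  step 2: S(S(add(SZ, SSSZ)))
  step 3: S(S(S(add(Z, SSSZ))))
  step 4: S^6(Z)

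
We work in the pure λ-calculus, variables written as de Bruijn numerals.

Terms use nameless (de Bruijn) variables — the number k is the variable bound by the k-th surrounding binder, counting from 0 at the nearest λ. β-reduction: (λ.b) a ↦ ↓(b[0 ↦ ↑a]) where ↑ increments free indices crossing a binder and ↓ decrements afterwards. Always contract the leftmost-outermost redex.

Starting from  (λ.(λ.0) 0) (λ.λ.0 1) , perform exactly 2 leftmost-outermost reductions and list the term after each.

  start: (λ.(λ.0) 0) (λ.λ.0 1)
  [1] (λ.0) (λ.λ.0 1)
  [2] λ.λ.0 1

Answer: after 2 steps: λ.λ.0 1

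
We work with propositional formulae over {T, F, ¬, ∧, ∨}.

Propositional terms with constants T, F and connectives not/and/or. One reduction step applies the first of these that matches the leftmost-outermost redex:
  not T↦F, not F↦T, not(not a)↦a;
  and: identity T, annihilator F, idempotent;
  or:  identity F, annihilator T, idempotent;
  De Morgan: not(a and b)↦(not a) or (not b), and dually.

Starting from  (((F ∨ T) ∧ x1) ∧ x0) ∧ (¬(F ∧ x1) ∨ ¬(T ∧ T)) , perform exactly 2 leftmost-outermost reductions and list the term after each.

  start: (((F ∨ T) ∧ x1) ∧ x0) ∧ (¬(F ∧ x1) ∨ ¬(T ∧ T))
  [1] ((T ∧ x1) ∧ x0) ∧ (¬(F ∧ x1) ∨ ¬(T ∧ T))
  [2] (x1 ∧ x0) ∧ (¬(F ∧ x1) ∨ ¬(T ∧ T))

Answer: after 2 steps: (x1 ∧ x0) ∧ (¬(F ∧ x1) ∨ ¬(T ∧ T))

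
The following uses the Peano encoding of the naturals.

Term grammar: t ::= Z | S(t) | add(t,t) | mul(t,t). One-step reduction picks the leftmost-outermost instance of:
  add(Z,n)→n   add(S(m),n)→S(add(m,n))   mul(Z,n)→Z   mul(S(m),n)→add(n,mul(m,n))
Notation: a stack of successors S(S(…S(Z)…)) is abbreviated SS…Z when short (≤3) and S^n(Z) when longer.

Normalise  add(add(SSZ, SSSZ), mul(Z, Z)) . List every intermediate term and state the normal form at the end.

  start: add(add(SSZ, SSSZ), mul(Z, Z))
  →1  add(S(add(SZ, SSSZ)), mul(Z, Z))
  →2  S(add(add(SZ, SSSZ), mul(Z, Z)))
  →3  S(add(S(add(Z, SSSZ)), mul(Z, Z)))
  →4  S(S(add(add(Z, SSSZ), mul(Z, Z))))
  →5  S(S(add(SSSZ, mul(Z, Z))))
  →6  S(S(S(add(SSZ, mul(Z, Z)))))
  →7  S(S(S(S(add(SZ, mul(Z, Z))))))
  →8  S(S(S(S(S(add(Z, mul(Z, Z)))))))
  →9  S(S(S(S(S(mul(Z, Z))))))
  →10  S^5(Z)

Answer: normal form = S^5(Z)  (in 10 steps)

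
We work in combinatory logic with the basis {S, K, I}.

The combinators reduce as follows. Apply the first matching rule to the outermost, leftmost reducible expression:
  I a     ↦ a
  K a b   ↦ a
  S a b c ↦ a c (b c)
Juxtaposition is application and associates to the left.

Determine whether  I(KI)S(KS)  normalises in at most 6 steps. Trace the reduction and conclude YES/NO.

Answer: YES — reaches normal form KS in 3 ≤ 6 steps

Reduction:
  start: I(KI)S(KS)
  →1  KIS(KS)
  →2  I(KS)
  →3  KS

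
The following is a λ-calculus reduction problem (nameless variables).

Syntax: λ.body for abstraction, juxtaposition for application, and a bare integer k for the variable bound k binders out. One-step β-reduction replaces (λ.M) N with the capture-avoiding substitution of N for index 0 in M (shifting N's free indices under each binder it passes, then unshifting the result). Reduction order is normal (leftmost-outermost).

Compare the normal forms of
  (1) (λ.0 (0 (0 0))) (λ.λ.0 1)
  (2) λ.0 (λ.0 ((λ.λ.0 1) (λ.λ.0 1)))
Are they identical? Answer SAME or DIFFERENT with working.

Answer: SAME — A ⇓ λ.0 (λ.0 (λ.0 (λ.λ.0 1))), B ⇓ λ.0 (λ.0 (λ.0 (λ.λ.0 1)))

Derivation:
Term A:
  start: (λ.0 (0 (0 0))) (λ.λ.0 1)
  step 1: (λ.λ.0 1) ((λ.λ.0 1) ((λ.λ.0 1) (λ.λ.0 1)))
  step 2: λ.0 ((λ.λ.0 1) ((λ.λ.0 1) (λ.λ.0 1)))
  step 3: λ.0 (λ.0 ((λ.λ.0 1) (λ.λ.0 1)))
  step 4: λ.0 (λ.0 (λ.0 (λ.λ.0 1)))

Term B:
  start: λ.0 (λ.0 ((λ.λ.0 1) (λ.λ.0 1)))
  step 1: λ.0 (λ.0 (λ.0 (λ.λ.0 1)))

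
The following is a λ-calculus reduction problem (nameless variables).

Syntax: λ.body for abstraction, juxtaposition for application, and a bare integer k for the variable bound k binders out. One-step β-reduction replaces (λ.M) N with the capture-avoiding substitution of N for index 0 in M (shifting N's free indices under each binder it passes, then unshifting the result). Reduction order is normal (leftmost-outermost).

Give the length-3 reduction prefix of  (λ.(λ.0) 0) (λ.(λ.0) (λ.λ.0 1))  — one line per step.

  start: (λ.(λ.0) 0) (λ.(λ.0) (λ.λ.0 1))
  step 1: (λ.0) (λ.(λ.0) (λ.λ.0 1))
  step 2: λ.(λ.0) (λ.λ.0 1)
  step 3: λ.λ.λ.0 1

Answer: after 3 steps: λ.λ.λ.0 1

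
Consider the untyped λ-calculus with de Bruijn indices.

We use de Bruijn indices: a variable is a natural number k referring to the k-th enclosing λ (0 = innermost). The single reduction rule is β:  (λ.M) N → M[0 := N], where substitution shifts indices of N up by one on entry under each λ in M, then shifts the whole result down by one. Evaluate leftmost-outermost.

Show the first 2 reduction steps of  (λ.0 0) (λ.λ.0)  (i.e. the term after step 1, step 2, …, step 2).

Answer: after 2 steps: λ.0

Working:
  start: (λ.0 0) (λ.λ.0)
  [1] (λ.λ.0) (λ.λ.0)
  [2] λ.0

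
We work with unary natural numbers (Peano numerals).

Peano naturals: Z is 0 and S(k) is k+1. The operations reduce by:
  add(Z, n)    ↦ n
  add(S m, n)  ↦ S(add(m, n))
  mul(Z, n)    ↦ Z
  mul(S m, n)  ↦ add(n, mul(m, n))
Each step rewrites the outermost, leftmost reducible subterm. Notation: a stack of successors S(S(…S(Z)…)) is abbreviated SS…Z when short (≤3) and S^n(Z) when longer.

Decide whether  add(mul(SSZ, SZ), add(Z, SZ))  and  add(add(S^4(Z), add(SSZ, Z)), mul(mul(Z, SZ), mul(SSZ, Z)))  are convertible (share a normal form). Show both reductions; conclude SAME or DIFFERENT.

Answer: DIFFERENT — A ⇓ SSSZ, B ⇓ S^6(Z)

Derivation:
Term A:
  start: add(mul(SSZ, SZ), add(Z, SZ))
  →1  add(add(SZ, mul(SZ, SZ)), add(Z, SZ))
  →2  add(S(add(Z, mul(SZ, SZ))), add(Z, SZ))
  →3  S(add(add(Z, mul(SZ, SZ)), add(Z, SZ)))
  →4  S(add(mul(SZ, SZ), add(Z, SZ)))
  →5  S(add(add(SZ, mul(Z, SZ)), add(Z, SZ)))
  →6  S(add(S(add(Z, mul(Z, SZ))), add(Z, SZ)))
  →7  S(S(add(add(Z, mul(Z, SZ)), add(Z, SZ))))
  →8  S(S(add(mul(Z, SZ), add(Z, SZ))))
  →9  S(S(add(Z, add(Z, SZ))))
  →10  S(S(add(Z, SZ)))
  →11  SSSZ

Term B:
  start: add(add(S^4(Z), add(SSZ, Z)), mul(mul(Z, SZ), mul(SSZ, Z)))
  →1  add(S(add(SSSZ, add(SSZ, Z))), mul(mul(Z, SZ), mul(SSZ, Z)))
  →2  S(add(add(SSSZ, add(SSZ, Z)), mul(mul(Z, SZ), mul(SSZ, Z))))
  →3  S(add(S(add(SSZ, add(SSZ, Z))), mul(mul(Z, SZ), mul(SSZ, Z))))
  →4  S(S(add(add(SSZ, add(SSZ, Z)), mul(mul(Z, SZ), mul(SSZ, Z)))))
  →5  S(S(add(S(add(SZ, add(SSZ, Z))), mul(mul(Z, SZ), mul(SSZ, Z)))))
  →6  S(S(S(add(add(SZ, add(SSZ, Z)), mul(mul(Z, SZ), mul(SSZ, Z))))))
  →7  S(S(S(add(S(add(Z, add(SSZ, Z))), mul(mul(Z, SZ), mul(SSZ, Z))))))
  →8  S(S(S(S(add(add(Z, add(SSZ, Z)), mul(mul(Z, SZ), mul(SSZ, Z)))))))
  →9  S(S(S(S(add(add(SSZ, Z), mul(mul(Z, SZ), mul(SSZ, Z)))))))
  →10  S(S(S(S(add(S(add(SZ, Z)), mul(mul(Z, SZ), mul(SSZ, Z)))))))
  →11  S(S(S(S(S(add(add(SZ, Z), mul(mul(Z, SZ), mul(SSZ, Z))))))))
  →12  S(S(S(S(S(add(S(add(Z, Z)), mul(mul(Z, SZ), mul(SSZ, Z))))))))
  →13  S(S(S(S(S(S(add(add(Z, Z), mul(mul(Z, SZ), mul(SSZ, Z)))))))))
  →14  S(S(S(S(S(S(add(Z, mul(mul(Z, SZ), mul(SSZ, Z)))))))))
  →15  S(S(S(S(S(S(mul(mul(Z, SZ), mul(SSZ, Z))))))))
  →16  S(S(S(S(S(S(mul(Z, mul(SSZ, Z))))))))
  →17  S^6(Z)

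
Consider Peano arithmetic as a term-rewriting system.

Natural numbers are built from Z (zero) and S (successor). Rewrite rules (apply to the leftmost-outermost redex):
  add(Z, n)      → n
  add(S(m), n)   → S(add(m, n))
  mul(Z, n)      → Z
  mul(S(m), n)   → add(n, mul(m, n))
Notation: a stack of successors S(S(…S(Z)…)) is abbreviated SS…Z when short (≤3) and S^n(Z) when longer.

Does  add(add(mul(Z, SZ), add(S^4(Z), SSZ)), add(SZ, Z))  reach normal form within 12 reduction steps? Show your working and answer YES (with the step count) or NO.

  start: add(add(mul(Z, SZ), add(S^4(Z), SSZ)), add(SZ, Z))
  [1] add(add(Z, add(S^4(Z), SSZ)), add(SZ, Z))
  [2] add(add(S^4(Z), SSZ), add(SZ, Z))
  [3] add(S(add(SSSZ, SSZ)), add(SZ, Z))
  [4] S(add(add(SSSZ, SSZ), add(SZ, Z)))
  [5] S(add(S(add(SSZ, SSZ)), add(SZ, Z)))
  [6] S(S(add(add(SSZ, SSZ), add(SZ, Z))))
  [7] S(S(add(S(add(SZ, SSZ)), add(SZ, Z))))
  [8] S(S(S(add(add(SZ, SSZ), add(SZ, Z)))))
  [9] S(S(S(add(S(add(Z, SSZ)), add(SZ, Z)))))
  [10] S(S(S(S(add(add(Z, SSZ), add(SZ, Z))))))
  [11] S(S(S(S(add(SSZ, add(SZ, Z))))))
  [12] S(S(S(S(S(add(SZ, add(SZ, Z)))))))

Answer: NO — after 12 steps the term is S(S(S(S(S(add(SZ, add(SZ, Z))))))), not yet normal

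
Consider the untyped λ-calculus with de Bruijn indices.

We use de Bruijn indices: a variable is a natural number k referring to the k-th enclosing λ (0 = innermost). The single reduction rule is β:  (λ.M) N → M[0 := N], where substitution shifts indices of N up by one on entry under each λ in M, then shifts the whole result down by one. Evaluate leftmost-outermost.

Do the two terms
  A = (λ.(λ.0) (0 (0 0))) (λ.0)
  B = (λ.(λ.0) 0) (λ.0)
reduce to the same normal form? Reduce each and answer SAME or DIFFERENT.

Answer: SAME — A ⇓ λ.0, B ⇓ λ.0

Working:
Term A:
  start: (λ.(λ.0) (0 (0 0))) (λ.0)
  step 1: (λ.0) ((λ.0) ((λ.0) (λ.0)))
  step 2: (λ.0) ((λ.0) (λ.0))
  step 3: (λ.0) (λ.0)
  step 4: λ.0

Term B:
  start: (λ.(λ.0) 0) (λ.0)
  step 1: (λ.0) (λ.0)
  step 2: λ.0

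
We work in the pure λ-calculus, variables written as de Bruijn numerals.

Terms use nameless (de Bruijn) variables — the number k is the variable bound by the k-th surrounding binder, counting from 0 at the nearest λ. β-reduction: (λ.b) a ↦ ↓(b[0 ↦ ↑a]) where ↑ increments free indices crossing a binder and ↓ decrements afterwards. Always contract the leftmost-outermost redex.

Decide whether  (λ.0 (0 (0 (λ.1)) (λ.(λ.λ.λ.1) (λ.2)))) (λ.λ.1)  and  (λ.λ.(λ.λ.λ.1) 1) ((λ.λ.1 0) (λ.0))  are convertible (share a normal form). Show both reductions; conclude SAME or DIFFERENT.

Answer: DIFFERENT — A ⇓ λ.λ.λ.λ.λ.1, B ⇓ λ.λ.λ.1

Reduction:
Term A:
  start: (λ.0 (0 (0 (λ.1)) (λ.(λ.λ.λ.1) (λ.2)))) (λ.λ.1)
  step 1: (λ.λ.1) ((λ.λ.1) ((λ.λ.1) (λ.λ.λ.1)) (λ.(λ.λ.λ.1) (λ.λ.λ.1)))
  step 2: λ.(λ.λ.1) ((λ.λ.1) (λ.λ.λ.1)) (λ.(λ.λ.λ.1) (λ.λ.λ.1))
  step 3: λ.(λ.(λ.λ.1) (λ.λ.λ.1)) (λ.(λ.λ.λ.1) (λ.λ.λ.1))
  step 4: λ.(λ.λ.1) (λ.λ.λ.1)
  step 5: λ.λ.λ.λ.λ.1

Term B:
  start: (λ.λ.(λ.λ.λ.1) 1) ((λ.λ.1 0) (λ.0))
  step 1: λ.(λ.λ.λ.1) ((λ.λ.1 0) (λ.0))
  step 2: λ.λ.λ.1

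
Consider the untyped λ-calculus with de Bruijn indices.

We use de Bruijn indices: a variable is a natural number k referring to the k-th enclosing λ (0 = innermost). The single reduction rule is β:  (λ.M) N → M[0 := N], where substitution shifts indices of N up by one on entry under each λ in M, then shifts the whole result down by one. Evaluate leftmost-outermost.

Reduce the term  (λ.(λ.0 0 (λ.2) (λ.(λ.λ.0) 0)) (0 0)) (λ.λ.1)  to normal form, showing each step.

  start: (λ.(λ.0 0 (λ.2) (λ.(λ.λ.0) 0)) (0 0)) (λ.λ.1)
  [1] (λ.0 0 (λ.λ.λ.1) (λ.(λ.λ.0) 0)) ((λ.λ.1) (λ.λ.1))
  [2] (λ.λ.1) (λ.λ.1) ((λ.λ.1) (λ.λ.1)) (λ.λ.λ.1) (λ.(λ.λ.0) 0)
  [3] (λ.λ.λ.1) ((λ.λ.1) (λ.λ.1)) (λ.λ.λ.1) (λ.(λ.λ.0) 0)
  [4] (λ.λ.1) (λ.λ.λ.1) (λ.(λ.λ.0) 0)
  [5] (λ.λ.λ.λ.1) (λ.(λ.λ.0) 0)
  [6] λ.λ.λ.1

Answer: normal form = λ.λ.λ.1  (in 6 steps)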